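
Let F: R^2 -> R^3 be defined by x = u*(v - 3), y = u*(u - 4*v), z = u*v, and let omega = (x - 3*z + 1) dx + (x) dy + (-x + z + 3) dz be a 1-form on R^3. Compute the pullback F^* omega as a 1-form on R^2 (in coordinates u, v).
F^* omega = (2*u^2*v - 6*u^2 - 6*u*v^2 + 18*u*v + 9*u + 4*v - 3) du + (2*u*(-3*u*v + 6*u + 2)) dv

Using F^*(f dg) = (f ∘ F) d(g ∘ F), substitute each coordinate x_i by F_i(u, v) in f_i, and replace dx_i by d F_i = (∂F_i/∂u) du + (∂F_i/∂v) dv.
  For the x component: f_1(F) = -2*u*v - 3*u + 1; d F_1 = (v - 3) du + (u) dv
  For the y component: f_2(F) = u*(v - 3); d F_2 = (2*u - 4*v) du + (-4*u) dv
  For the z component: f_3(F) = 3*u + 3; d F_3 = (v) du + (u) dv
Combining and collecting du, dv coefficients:
  coeff of du: 2*u^2*v - 6*u^2 - 6*u*v^2 + 18*u*v + 9*u + 4*v - 3
  coeff of dv: 2*u*(-3*u*v + 6*u + 2)
F^* omega = (2*u^2*v - 6*u^2 - 6*u*v^2 + 18*u*v + 9*u + 4*v - 3) du + (2*u*(-3*u*v + 6*u + 2)) dv.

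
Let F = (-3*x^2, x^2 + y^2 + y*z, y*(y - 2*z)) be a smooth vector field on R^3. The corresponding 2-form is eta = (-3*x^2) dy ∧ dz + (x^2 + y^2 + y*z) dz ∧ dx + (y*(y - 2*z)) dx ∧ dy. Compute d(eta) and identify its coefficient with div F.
d(eta) = (-6*x + z) dx ∧ dy ∧ dz; div F = -6*x + z

For a 2-form in R^3 of the form above, applying d gives a 3-form with coefficient ∂P/∂x + ∂Q/∂y + ∂R/∂z:
  ∂P/∂x = -6*x
  ∂Q/∂y = 2*y + z
  ∂R/∂z = -2*y
Sum = -6*x + z, which is exactly div F.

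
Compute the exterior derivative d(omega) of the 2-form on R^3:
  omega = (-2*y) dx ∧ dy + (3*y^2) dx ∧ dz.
d(omega) = (-6*y) dx ∧ dy ∧ dz

For a 2-form omega = sum_{i<j} g_{ij} dx_i ∧ dx_j, the exterior derivative is
  d(omega) = sum_{i<j} d(g_{ij}) ∧ dx_i ∧ dx_j = sum_{i<j, k} (∂g_{ij}/∂x_k) dx_k ∧ dx_i ∧ dx_j.
Expand each term, using dx_k ∧ dx_i ∧ dx_j = sgn(permutation) dx_{(a)} ∧ dx_{(b)} ∧ dx_{(c)} with (a < b < c) sorted:
  d(3*y^2) includes (∂/∂y)(3*y^2) dy = (6*y) dy, which multiplied by dx ∧ dz gives (-6*y) dx ∧ dy ∧ dz
Collecting like 3-forms: d(omega) = (-6*y) dx ∧ dy ∧ dz.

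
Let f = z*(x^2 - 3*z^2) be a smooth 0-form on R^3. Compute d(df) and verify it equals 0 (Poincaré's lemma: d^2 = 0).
d(df) = 0

Step 1: df = sum_i (∂f/∂x_i) dx_i = (2*x*z) dx + (0) dy + (x^2 - 9*z^2) dz.
Step 2: Apply d again. Using the 1-form formula, the coefficient of dx ∧ dy in d(df) is ∂^2 f/∂x ∂y - ∂^2 f/∂y ∂x = (0) - (0) = 0 (equality of mixed partials for smooth f).
Similarly for dx ∧ dz and dy ∧ dz — all coefficients vanish. So d(df) = 0.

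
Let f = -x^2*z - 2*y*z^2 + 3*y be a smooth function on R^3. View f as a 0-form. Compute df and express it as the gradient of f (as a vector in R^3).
df = (-2*x*z) dx + (3 - 2*z^2) dy + (-x^2 - 4*y*z) dz; grad f = (-2*x*z, 3 - 2*z^2, -x^2 - 4*y*z)

For a 0-form f, d f = (∂f/∂x) dx + (∂f/∂y) dy + (∂f/∂z) dz. The components of the vector representation are exactly the entries of grad f in Cartesian coordinates:
  ∂f/∂x = -2*x*z
  ∂f/∂y = 3 - 2*z^2
  ∂f/∂z = -x^2 - 4*y*z.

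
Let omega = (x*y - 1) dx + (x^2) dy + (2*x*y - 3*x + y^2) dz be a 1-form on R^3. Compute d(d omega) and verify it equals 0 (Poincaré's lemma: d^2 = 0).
d(d omega) = 0

Step 1: d omega = sum_{i<j} (∂f_j/∂x_i - ∂f_i/∂x_j) dx_i ∧ dx_j:
  coeff of dx ∧ dy: x
  coeff of dx ∧ dz: 2*y - 3
  coeff of dy ∧ dz: 2*x + 2*y
Step 2: Apply d again to each 2-form coefficient. The only possible 3-form in R^3 is dx ∧ dy ∧ dz, with coefficient
  ∂(coeff of dy∧dz)/∂x - ∂(coeff of dx∧dz)/∂y + ∂(coeff of dx∧dy)/∂z
  = ∂/∂x (2*x + 2*y) - ∂/∂y (2*y - 3) + ∂/∂z (x).
Each of these terms simplifies to sums of mixed partials that cancel in pairs. The result is 0 (by equality of mixed partials for smooth functions — Schwarz / Clairaut).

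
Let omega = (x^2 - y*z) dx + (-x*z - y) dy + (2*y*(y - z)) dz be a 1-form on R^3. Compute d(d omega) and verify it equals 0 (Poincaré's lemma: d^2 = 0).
d(d omega) = 0

Step 1: d omega = sum_{i<j} (∂f_j/∂x_i - ∂f_i/∂x_j) dx_i ∧ dx_j:
  coeff of dx ∧ dy: 0
  coeff of dx ∧ dz: y
  coeff of dy ∧ dz: x + 4*y - 2*z
Step 2: Apply d again to each 2-form coefficient. The only possible 3-form in R^3 is dx ∧ dy ∧ dz, with coefficient
  ∂(coeff of dy∧dz)/∂x - ∂(coeff of dx∧dz)/∂y + ∂(coeff of dx∧dy)/∂z
  = ∂/∂x (x + 4*y - 2*z) - ∂/∂y (y) + ∂/∂z (0).
Each of these terms simplifies to sums of mixed partials that cancel in pairs. The result is 0 (by equality of mixed partials for smooth functions — Schwarz / Clairaut).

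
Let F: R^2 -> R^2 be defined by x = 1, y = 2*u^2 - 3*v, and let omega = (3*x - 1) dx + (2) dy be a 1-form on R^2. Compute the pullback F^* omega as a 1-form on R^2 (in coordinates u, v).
F^* omega = (8*u) du + (-6) dv

Using F^*(f dg) = (f ∘ F) d(g ∘ F), substitute each coordinate x_i by F_i(u, v) in f_i, and replace dx_i by d F_i = (∂F_i/∂u) du + (∂F_i/∂v) dv.
  For the x component: f_1(F) = 2; d F_1 = (0) du + (0) dv
  For the y component: f_2(F) = 2; d F_2 = (4*u) du + (-3) dv
Combining and collecting du, dv coefficients:
  coeff of du: 8*u
  coeff of dv: -6
F^* omega = (8*u) du + (-6) dv.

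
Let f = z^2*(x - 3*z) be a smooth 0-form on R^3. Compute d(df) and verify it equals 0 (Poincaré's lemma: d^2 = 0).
d(df) = 0

Step 1: df = sum_i (∂f/∂x_i) dx_i = (z^2) dx + (0) dy + (z*(2*x - 9*z)) dz.
Step 2: Apply d again. Using the 1-form formula, the coefficient of dx ∧ dy in d(df) is ∂^2 f/∂x ∂y - ∂^2 f/∂y ∂x = (0) - (0) = 0 (equality of mixed partials for smooth f).
Similarly for dx ∧ dz and dy ∧ dz — all coefficients vanish. So d(df) = 0.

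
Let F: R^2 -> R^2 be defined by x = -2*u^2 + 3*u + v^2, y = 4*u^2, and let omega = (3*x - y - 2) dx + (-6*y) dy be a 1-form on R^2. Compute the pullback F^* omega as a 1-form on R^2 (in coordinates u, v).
F^* omega = (-152*u^3 - 66*u^2 - 12*u*v^2 + 35*u + 9*v^2 - 6) du + (2*v*(-10*u^2 + 9*u + 3*v^2 - 2)) dv

Using F^*(f dg) = (f ∘ F) d(g ∘ F), substitute each coordinate x_i by F_i(u, v) in f_i, and replace dx_i by d F_i = (∂F_i/∂u) du + (∂F_i/∂v) dv.
  For the x component: f_1(F) = -10*u^2 + 9*u + 3*v^2 - 2; d F_1 = (3 - 4*u) du + (2*v) dv
  For the y component: f_2(F) = -24*u^2; d F_2 = (8*u) du + (0) dv
Combining and collecting du, dv coefficients:
  coeff of du: -152*u^3 - 66*u^2 - 12*u*v^2 + 35*u + 9*v^2 - 6
  coeff of dv: 2*v*(-10*u^2 + 9*u + 3*v^2 - 2)
F^* omega = (-152*u^3 - 66*u^2 - 12*u*v^2 + 35*u + 9*v^2 - 6) du + (2*v*(-10*u^2 + 9*u + 3*v^2 - 2)) dv.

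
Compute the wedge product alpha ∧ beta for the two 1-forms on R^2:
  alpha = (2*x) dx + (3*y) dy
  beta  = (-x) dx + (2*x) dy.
alpha ∧ beta = (x*(4*x + 3*y)) dx ∧ dy

Distribute the wedge, using dx_i ∧ dx_j = -dx_j ∧ dx_i and dx_i ∧ dx_i = 0. For each pair (i, j) with i < j, the coefficient of dx_i ∧ dx_j in alpha ∧ beta is (alpha_i * beta_j - alpha_j * beta_i). Collecting: alpha ∧ beta = (x*(4*x + 3*y)) dx ∧ dy.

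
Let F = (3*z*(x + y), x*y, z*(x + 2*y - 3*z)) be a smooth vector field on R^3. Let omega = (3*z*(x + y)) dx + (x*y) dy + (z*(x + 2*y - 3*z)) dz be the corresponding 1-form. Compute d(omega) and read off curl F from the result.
d(omega) = (2*z) dy ∧ dz + (3*x + 3*y - z) dz ∧ dx + (y - 3*z) dx ∧ dy; curl F = (2*z, 3*x + 3*y - z, y - 3*z)

d omega = sum_{i<j} (∂f_j/∂x_i - ∂f_i/∂x_j) dx_i ∧ dx_j. Under the identification (dy ∧ dz, dz ∧ dx, dx ∧ dy) ↔ (e_x, e_y, e_z), the coefficients are exactly the components of curl F. Compute:
  ∂R/∂y - ∂Q/∂z = (2*z) - (0) = 2*z
  ∂P/∂z - ∂R/∂x = (3*x + 3*y) - (z) = 3*x + 3*y - z
  ∂Q/∂x - ∂P/∂y = (y) - (3*z) = y - 3*z.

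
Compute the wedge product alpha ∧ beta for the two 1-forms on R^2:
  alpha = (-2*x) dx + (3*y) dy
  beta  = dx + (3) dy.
alpha ∧ beta = (-6*x - 3*y) dx ∧ dy

Distribute the wedge, using dx_i ∧ dx_j = -dx_j ∧ dx_i and dx_i ∧ dx_i = 0. For each pair (i, j) with i < j, the coefficient of dx_i ∧ dx_j in alpha ∧ beta is (alpha_i * beta_j - alpha_j * beta_i). Collecting: alpha ∧ beta = (-6*x - 3*y) dx ∧ dy.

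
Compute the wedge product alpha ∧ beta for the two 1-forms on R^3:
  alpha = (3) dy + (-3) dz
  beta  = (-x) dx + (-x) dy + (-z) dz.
alpha ∧ beta = (3*x) dx ∧ dy + (-3*x - 3*z) dy ∧ dz + (-3*x) dx ∧ dz

Distribute the wedge, using dx_i ∧ dx_j = -dx_j ∧ dx_i and dx_i ∧ dx_i = 0. For each pair (i, j) with i < j, the coefficient of dx_i ∧ dx_j in alpha ∧ beta is (alpha_i * beta_j - alpha_j * beta_i). Collecting: alpha ∧ beta = (3*x) dx ∧ dy + (-3*x - 3*z) dy ∧ dz + (-3*x) dx ∧ dz.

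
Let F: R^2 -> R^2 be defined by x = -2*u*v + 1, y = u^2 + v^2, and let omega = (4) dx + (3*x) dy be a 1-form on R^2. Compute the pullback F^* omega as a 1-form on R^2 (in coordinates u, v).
F^* omega = (-12*u^2*v + 6*u - 8*v) du + (-12*u*v^2 - 8*u + 6*v) dv

Using F^*(f dg) = (f ∘ F) d(g ∘ F), substitute each coordinate x_i by F_i(u, v) in f_i, and replace dx_i by d F_i = (∂F_i/∂u) du + (∂F_i/∂v) dv.
  For the x component: f_1(F) = 4; d F_1 = (-2*v) du + (-2*u) dv
  For the y component: f_2(F) = -6*u*v + 3; d F_2 = (2*u) du + (2*v) dv
Combining and collecting du, dv coefficients:
  coeff of du: -12*u^2*v + 6*u - 8*v
  coeff of dv: -12*u*v^2 - 8*u + 6*v
F^* omega = (-12*u^2*v + 6*u - 8*v) du + (-12*u*v^2 - 8*u + 6*v) dv.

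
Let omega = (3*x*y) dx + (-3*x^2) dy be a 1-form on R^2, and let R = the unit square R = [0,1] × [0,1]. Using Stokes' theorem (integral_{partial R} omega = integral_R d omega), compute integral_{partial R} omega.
integral_(partial R) omega = -9/2

Stokes: integral_partial_R omega = integral_R d omega with d omega = (∂Q/∂x - ∂P/∂y) dx ∧ dy.
  ∂Q/∂x = -6*x
  ∂P/∂y = 3*x
  integrand = ∂Q/∂x - ∂P/∂y = -9*x.
Integrating over R: integral_0^1 integral_0^1 (-9*x) dx dy = -9/2.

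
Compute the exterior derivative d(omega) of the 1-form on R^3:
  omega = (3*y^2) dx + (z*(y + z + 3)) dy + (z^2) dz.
d(omega) = (-6*y) dx ∧ dy + (-y - 2*z - 3) dy ∧ dz

For a 1-form omega = sum_i f_i dx_i, the exterior derivative is
  d(omega) = sum_{i < j} (∂f_j/∂x_i - ∂f_i/∂x_j) dx_i ∧ dx_j.
  coefficient of dx ∧ dy: ∂f_2/∂x - ∂f_1/∂y = ∂(z*(y + z + 3))/∂x - ∂(3*y^2)/∂y = -6*y
  coefficient of dy ∧ dz: ∂f_3/∂y - ∂f_2/∂z = ∂(z^2)/∂y - ∂(z*(y + z + 3))/∂z = -y - 2*z - 3
Assembling: d(omega) = (-6*y) dx ∧ dy + (-y - 2*z - 3) dy ∧ dz.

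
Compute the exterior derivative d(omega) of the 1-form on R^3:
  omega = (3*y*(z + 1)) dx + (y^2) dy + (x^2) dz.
d(omega) = (-3*z - 3) dx ∧ dy + (2*x - 3*y) dx ∧ dz

For a 1-form omega = sum_i f_i dx_i, the exterior derivative is
  d(omega) = sum_{i < j} (∂f_j/∂x_i - ∂f_i/∂x_j) dx_i ∧ dx_j.
  coefficient of dx ∧ dy: ∂f_2/∂x - ∂f_1/∂y = ∂(y^2)/∂x - ∂(3*y*(z + 1))/∂y = -3*z - 3
  coefficient of dx ∧ dz: ∂f_3/∂x - ∂f_1/∂z = ∂(x^2)/∂x - ∂(3*y*(z + 1))/∂z = 2*x - 3*y
Assembling: d(omega) = (-3*z - 3) dx ∧ dy + (2*x - 3*y) dx ∧ dz.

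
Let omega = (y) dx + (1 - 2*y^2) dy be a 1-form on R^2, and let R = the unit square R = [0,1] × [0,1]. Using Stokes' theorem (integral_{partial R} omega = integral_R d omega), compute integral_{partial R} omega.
integral_(partial R) omega = -1

Stokes: integral_partial_R omega = integral_R d omega with d omega = (∂Q/∂x - ∂P/∂y) dx ∧ dy.
  ∂Q/∂x = 0
  ∂P/∂y = 1
  integrand = ∂Q/∂x - ∂P/∂y = -1.
Integrating over R: integral_0^1 integral_0^1 (-1) dx dy = -1.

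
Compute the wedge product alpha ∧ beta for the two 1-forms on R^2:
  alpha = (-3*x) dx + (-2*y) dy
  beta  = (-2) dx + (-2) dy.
alpha ∧ beta = (6*x - 4*y) dx ∧ dy

Distribute the wedge, using dx_i ∧ dx_j = -dx_j ∧ dx_i and dx_i ∧ dx_i = 0. For each pair (i, j) with i < j, the coefficient of dx_i ∧ dx_j in alpha ∧ beta is (alpha_i * beta_j - alpha_j * beta_i). Collecting: alpha ∧ beta = (6*x - 4*y) dx ∧ dy.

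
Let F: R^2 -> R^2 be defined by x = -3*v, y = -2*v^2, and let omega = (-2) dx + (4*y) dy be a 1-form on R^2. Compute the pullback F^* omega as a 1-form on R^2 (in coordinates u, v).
F^* omega = (32*v^3 + 6) dv

Using F^*(f dg) = (f ∘ F) d(g ∘ F), substitute each coordinate x_i by F_i(u, v) in f_i, and replace dx_i by d F_i = (∂F_i/∂u) du + (∂F_i/∂v) dv.
  For the x component: f_1(F) = -2; d F_1 = (0) du + (-3) dv
  For the y component: f_2(F) = -8*v^2; d F_2 = (0) du + (-4*v) dv
Combining and collecting du, dv coefficients:
  coeff of du: 0
  coeff of dv: 32*v^3 + 6
F^* omega = (32*v^3 + 6) dv.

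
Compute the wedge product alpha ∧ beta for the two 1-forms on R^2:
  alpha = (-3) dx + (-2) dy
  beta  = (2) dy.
alpha ∧ beta = (-6) dx ∧ dy

Distribute the wedge, using dx_i ∧ dx_j = -dx_j ∧ dx_i and dx_i ∧ dx_i = 0. For each pair (i, j) with i < j, the coefficient of dx_i ∧ dx_j in alpha ∧ beta is (alpha_i * beta_j - alpha_j * beta_i). Collecting: alpha ∧ beta = (-6) dx ∧ dy.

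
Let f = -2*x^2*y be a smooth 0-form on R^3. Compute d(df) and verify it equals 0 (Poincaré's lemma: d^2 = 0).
d(df) = 0

Step 1: df = sum_i (∂f/∂x_i) dx_i = (-4*x*y) dx + (-2*x^2) dy + (0) dz.
Step 2: Apply d again. Using the 1-form formula, the coefficient of dx ∧ dy in d(df) is ∂^2 f/∂x ∂y - ∂^2 f/∂y ∂x = (-4*x) - (-4*x) = 0 (equality of mixed partials for smooth f).
Similarly for dx ∧ dz and dy ∧ dz — all coefficients vanish. So d(df) = 0.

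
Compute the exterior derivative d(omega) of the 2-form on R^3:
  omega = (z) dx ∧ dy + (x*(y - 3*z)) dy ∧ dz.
d(omega) = (y - 3*z + 1) dx ∧ dy ∧ dz

For a 2-form omega = sum_{i<j} g_{ij} dx_i ∧ dx_j, the exterior derivative is
  d(omega) = sum_{i<j} d(g_{ij}) ∧ dx_i ∧ dx_j = sum_{i<j, k} (∂g_{ij}/∂x_k) dx_k ∧ dx_i ∧ dx_j.
Expand each term, using dx_k ∧ dx_i ∧ dx_j = sgn(permutation) dx_{(a)} ∧ dx_{(b)} ∧ dx_{(c)} with (a < b < c) sorted:
  d(z) includes (∂/∂z)(z) dz = (1) dz, which multiplied by dx ∧ dy gives (1) dx ∧ dy ∧ dz
  d(x*(y - 3*z)) includes (∂/∂x)(x*(y - 3*z)) dx = (y - 3*z) dx, which multiplied by dy ∧ dz gives (y - 3*z) dx ∧ dy ∧ dz
Collecting like 3-forms: d(omega) = (y - 3*z + 1) dx ∧ dy ∧ dz.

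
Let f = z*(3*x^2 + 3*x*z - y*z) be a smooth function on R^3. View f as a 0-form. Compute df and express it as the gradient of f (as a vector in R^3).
df = (3*z*(2*x + z)) dx + (-z^2) dy + (3*x^2 + 6*x*z - 2*y*z) dz; grad f = (3*z*(2*x + z), -z^2, 3*x^2 + 6*x*z - 2*y*z)

For a 0-form f, d f = (∂f/∂x) dx + (∂f/∂y) dy + (∂f/∂z) dz. The components of the vector representation are exactly the entries of grad f in Cartesian coordinates:
  ∂f/∂x = 3*z*(2*x + z)
  ∂f/∂y = -z^2
  ∂f/∂z = 3*x^2 + 6*x*z - 2*y*z.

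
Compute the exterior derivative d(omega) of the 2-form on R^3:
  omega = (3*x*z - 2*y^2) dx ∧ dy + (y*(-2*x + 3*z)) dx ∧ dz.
d(omega) = (5*x - 3*z) dx ∧ dy ∧ dz

For a 2-form omega = sum_{i<j} g_{ij} dx_i ∧ dx_j, the exterior derivative is
  d(omega) = sum_{i<j} d(g_{ij}) ∧ dx_i ∧ dx_j = sum_{i<j, k} (∂g_{ij}/∂x_k) dx_k ∧ dx_i ∧ dx_j.
Expand each term, using dx_k ∧ dx_i ∧ dx_j = sgn(permutation) dx_{(a)} ∧ dx_{(b)} ∧ dx_{(c)} with (a < b < c) sorted:
  d(3*x*z - 2*y^2) includes (∂/∂z)(3*x*z - 2*y^2) dz = (3*x) dz, which multiplied by dx ∧ dy gives (3*x) dx ∧ dy ∧ dz
  d(y*(-2*x + 3*z)) includes (∂/∂y)(y*(-2*x + 3*z)) dy = (-2*x + 3*z) dy, which multiplied by dx ∧ dz gives (2*x - 3*z) dx ∧ dy ∧ dz
Collecting like 3-forms: d(omega) = (5*x - 3*z) dx ∧ dy ∧ dz.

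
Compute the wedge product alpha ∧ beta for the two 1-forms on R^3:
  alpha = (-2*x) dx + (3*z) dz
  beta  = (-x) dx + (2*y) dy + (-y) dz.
alpha ∧ beta = (-4*x*y) dx ∧ dy + (x*(2*y + 3*z)) dx ∧ dz + (-6*y*z) dy ∧ dz

Distribute the wedge, using dx_i ∧ dx_j = -dx_j ∧ dx_i and dx_i ∧ dx_i = 0. For each pair (i, j) with i < j, the coefficient of dx_i ∧ dx_j in alpha ∧ beta is (alpha_i * beta_j - alpha_j * beta_i). Collecting: alpha ∧ beta = (-4*x*y) dx ∧ dy + (x*(2*y + 3*z)) dx ∧ dz + (-6*y*z) dy ∧ dz.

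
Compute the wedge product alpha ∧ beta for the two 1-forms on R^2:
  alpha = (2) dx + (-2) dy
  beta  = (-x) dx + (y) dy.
alpha ∧ beta = (-2*x + 2*y) dx ∧ dy

Distribute the wedge, using dx_i ∧ dx_j = -dx_j ∧ dx_i and dx_i ∧ dx_i = 0. For each pair (i, j) with i < j, the coefficient of dx_i ∧ dx_j in alpha ∧ beta is (alpha_i * beta_j - alpha_j * beta_i). Collecting: alpha ∧ beta = (-2*x + 2*y) dx ∧ dy.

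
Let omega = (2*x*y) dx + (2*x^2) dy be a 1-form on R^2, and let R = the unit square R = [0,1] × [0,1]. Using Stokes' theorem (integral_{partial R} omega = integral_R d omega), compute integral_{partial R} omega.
integral_(partial R) omega = 1

Stokes: integral_partial_R omega = integral_R d omega with d omega = (∂Q/∂x - ∂P/∂y) dx ∧ dy.
  ∂Q/∂x = 4*x
  ∂P/∂y = 2*x
  integrand = ∂Q/∂x - ∂P/∂y = 2*x.
Integrating over R: integral_0^1 integral_0^1 (2*x) dx dy = 1.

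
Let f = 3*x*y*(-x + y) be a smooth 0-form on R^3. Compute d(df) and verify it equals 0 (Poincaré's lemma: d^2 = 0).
d(df) = 0

Step 1: df = sum_i (∂f/∂x_i) dx_i = (3*y*(-2*x + y)) dx + (3*x*(-x + 2*y)) dy + (0) dz.
Step 2: Apply d again. Using the 1-form formula, the coefficient of dx ∧ dy in d(df) is ∂^2 f/∂x ∂y - ∂^2 f/∂y ∂x = (-6*x + 6*y) - (-6*x + 6*y) = 0 (equality of mixed partials for smooth f).
Similarly for dx ∧ dz and dy ∧ dz — all coefficients vanish. So d(df) = 0.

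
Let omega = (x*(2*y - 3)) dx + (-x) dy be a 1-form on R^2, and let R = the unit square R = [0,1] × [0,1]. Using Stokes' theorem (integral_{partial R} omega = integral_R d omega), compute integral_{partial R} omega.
integral_(partial R) omega = -2

Stokes: integral_partial_R omega = integral_R d omega with d omega = (∂Q/∂x - ∂P/∂y) dx ∧ dy.
  ∂Q/∂x = -1
  ∂P/∂y = 2*x
  integrand = ∂Q/∂x - ∂P/∂y = -2*x - 1.
Integrating over R: integral_0^1 integral_0^1 (-2*x - 1) dx dy = -2.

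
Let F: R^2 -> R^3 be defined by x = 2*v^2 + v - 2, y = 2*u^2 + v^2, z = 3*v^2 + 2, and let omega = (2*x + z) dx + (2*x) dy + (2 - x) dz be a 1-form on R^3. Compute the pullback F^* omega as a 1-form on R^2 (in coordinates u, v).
F^* omega = (8*u*(2*v^2 + v - 2)) du + (24*v^3 + 13*v^2 + 10*v - 2) dv

Using F^*(f dg) = (f ∘ F) d(g ∘ F), substitute each coordinate x_i by F_i(u, v) in f_i, and replace dx_i by d F_i = (∂F_i/∂u) du + (∂F_i/∂v) dv.
  For the x component: f_1(F) = 7*v^2 + 2*v - 2; d F_1 = (0) du + (4*v + 1) dv
  For the y component: f_2(F) = 4*v^2 + 2*v - 4; d F_2 = (4*u) du + (2*v) dv
  For the z component: f_3(F) = -2*v^2 - v + 4; d F_3 = (0) du + (6*v) dv
Combining and collecting du, dv coefficients:
  coeff of du: 8*u*(2*v^2 + v - 2)
  coeff of dv: 24*v^3 + 13*v^2 + 10*v - 2
F^* omega = (8*u*(2*v^2 + v - 2)) du + (24*v^3 + 13*v^2 + 10*v - 2) dv.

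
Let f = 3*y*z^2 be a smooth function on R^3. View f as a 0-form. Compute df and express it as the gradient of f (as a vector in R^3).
df = (0) dx + (3*z^2) dy + (6*y*z) dz; grad f = (0, 3*z^2, 6*y*z)

For a 0-form f, d f = (∂f/∂x) dx + (∂f/∂y) dy + (∂f/∂z) dz. The components of the vector representation are exactly the entries of grad f in Cartesian coordinates:
  ∂f/∂x = 0
  ∂f/∂y = 3*z^2
  ∂f/∂z = 6*y*z.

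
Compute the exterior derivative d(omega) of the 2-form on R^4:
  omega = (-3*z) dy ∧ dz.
d(omega) = 0

For a 2-form omega = sum_{i<j} g_{ij} dx_i ∧ dx_j, the exterior derivative is
  d(omega) = sum_{i<j} d(g_{ij}) ∧ dx_i ∧ dx_j = sum_{i<j, k} (∂g_{ij}/∂x_k) dx_k ∧ dx_i ∧ dx_j.
Expand each term, using dx_k ∧ dx_i ∧ dx_j = sgn(permutation) dx_{(a)} ∧ dx_{(b)} ∧ dx_{(c)} with (a < b < c) sorted:

Collecting like 3-forms: d(omega) = 0.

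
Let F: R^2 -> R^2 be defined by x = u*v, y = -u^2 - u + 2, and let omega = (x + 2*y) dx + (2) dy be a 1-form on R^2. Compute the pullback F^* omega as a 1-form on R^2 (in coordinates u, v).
F^* omega = (-2*u^2*v + u*v^2 - 2*u*v - 4*u + 4*v - 2) du + (u*(-2*u^2 + u*v - 2*u + 4)) dv

Using F^*(f dg) = (f ∘ F) d(g ∘ F), substitute each coordinate x_i by F_i(u, v) in f_i, and replace dx_i by d F_i = (∂F_i/∂u) du + (∂F_i/∂v) dv.
  For the x component: f_1(F) = -2*u^2 + u*v - 2*u + 4; d F_1 = (v) du + (u) dv
  For the y component: f_2(F) = 2; d F_2 = (-2*u - 1) du + (0) dv
Combining and collecting du, dv coefficients:
  coeff of du: -2*u^2*v + u*v^2 - 2*u*v - 4*u + 4*v - 2
  coeff of dv: u*(-2*u^2 + u*v - 2*u + 4)
F^* omega = (-2*u^2*v + u*v^2 - 2*u*v - 4*u + 4*v - 2) du + (u*(-2*u^2 + u*v - 2*u + 4)) dv.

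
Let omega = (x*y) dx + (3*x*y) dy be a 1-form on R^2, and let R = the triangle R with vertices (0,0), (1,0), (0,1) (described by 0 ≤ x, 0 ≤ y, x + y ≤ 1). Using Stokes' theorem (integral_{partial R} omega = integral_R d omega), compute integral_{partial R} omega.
integral_(partial R) omega = 1/3

Stokes: integral_partial_R omega = integral_R d omega with d omega = (∂Q/∂x - ∂P/∂y) dx ∧ dy.
  ∂Q/∂x = 3*y
  ∂P/∂y = x
  integrand = ∂Q/∂x - ∂P/∂y = -x + 3*y.
Integrating over R: integral_0^1 integral_0^{1-x} (-x + 3*y) dy dx = 1/3.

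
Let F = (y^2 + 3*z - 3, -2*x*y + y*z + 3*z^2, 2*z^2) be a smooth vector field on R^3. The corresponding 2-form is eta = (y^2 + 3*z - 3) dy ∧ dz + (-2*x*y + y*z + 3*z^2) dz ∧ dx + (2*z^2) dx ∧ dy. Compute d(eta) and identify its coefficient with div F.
d(eta) = (-2*x + 5*z) dx ∧ dy ∧ dz; div F = -2*x + 5*z

For a 2-form in R^3 of the form above, applying d gives a 3-form with coefficient ∂P/∂x + ∂Q/∂y + ∂R/∂z:
  ∂P/∂x = 0
  ∂Q/∂y = -2*x + z
  ∂R/∂z = 4*z
Sum = -2*x + 5*z, which is exactly div F.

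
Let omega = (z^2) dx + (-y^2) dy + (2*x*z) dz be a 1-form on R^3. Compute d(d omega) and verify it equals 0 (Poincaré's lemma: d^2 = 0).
d(d omega) = 0

Step 1: d omega = sum_{i<j} (∂f_j/∂x_i - ∂f_i/∂x_j) dx_i ∧ dx_j:
  coeff of dx ∧ dy: 0
  coeff of dx ∧ dz: 0
  coeff of dy ∧ dz: 0
Step 2: Apply d again to each 2-form coefficient. The only possible 3-form in R^3 is dx ∧ dy ∧ dz, with coefficient
  ∂(coeff of dy∧dz)/∂x - ∂(coeff of dx∧dz)/∂y + ∂(coeff of dx∧dy)/∂z
  = ∂/∂x (0) - ∂/∂y (0) + ∂/∂z (0).
Each of these terms simplifies to sums of mixed partials that cancel in pairs. The result is 0 (by equality of mixed partials for smooth functions — Schwarz / Clairaut).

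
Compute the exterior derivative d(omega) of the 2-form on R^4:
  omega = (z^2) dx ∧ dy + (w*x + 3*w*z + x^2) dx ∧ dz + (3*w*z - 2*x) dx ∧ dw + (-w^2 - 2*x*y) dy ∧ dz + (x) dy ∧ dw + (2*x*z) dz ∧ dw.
d(omega) = (-2*y + 2*z) dx ∧ dy ∧ dz + (-3*w + x + 5*z) dx ∧ dz ∧ dw + (-2*w) dy ∧ dz ∧ dw + (1) dx ∧ dy ∧ dw

For a 2-form omega = sum_{i<j} g_{ij} dx_i ∧ dx_j, the exterior derivative is
  d(omega) = sum_{i<j} d(g_{ij}) ∧ dx_i ∧ dx_j = sum_{i<j, k} (∂g_{ij}/∂x_k) dx_k ∧ dx_i ∧ dx_j.
Expand each term, using dx_k ∧ dx_i ∧ dx_j = sgn(permutation) dx_{(a)} ∧ dx_{(b)} ∧ dx_{(c)} with (a < b < c) sorted:
  d(z^2) includes (∂/∂z)(z^2) dz = (2*z) dz, which multiplied by dx ∧ dy gives (2*z) dx ∧ dy ∧ dz
  d(w*x + 3*w*z + x^2) includes (∂/∂w)(w*x + 3*w*z + x^2) dw = (x + 3*z) dw, which multiplied by dx ∧ dz gives (x + 3*z) dx ∧ dz ∧ dw
  d(3*w*z - 2*x) includes (∂/∂z)(3*w*z - 2*x) dz = (3*w) dz, which multiplied by dx ∧ dw gives (-3*w) dx ∧ dz ∧ dw
  d(-w^2 - 2*x*y) includes (∂/∂x)(-w^2 - 2*x*y) dx = (-2*y) dx, which multiplied by dy ∧ dz gives (-2*y) dx ∧ dy ∧ dz
  d(-w^2 - 2*x*y) includes (∂/∂w)(-w^2 - 2*x*y) dw = (-2*w) dw, which multiplied by dy ∧ dz gives (-2*w) dy ∧ dz ∧ dw
  d(x) includes (∂/∂x)(x) dx = (1) dx, which multiplied by dy ∧ dw gives (1) dx ∧ dy ∧ dw
  d(2*x*z) includes (∂/∂x)(2*x*z) dx = (2*z) dx, which multiplied by dz ∧ dw gives (2*z) dx ∧ dz ∧ dw
Collecting like 3-forms: d(omega) = (-2*y + 2*z) dx ∧ dy ∧ dz + (-3*w + x + 5*z) dx ∧ dz ∧ dw + (-2*w) dy ∧ dz ∧ dw + (1) dx ∧ dy ∧ dw.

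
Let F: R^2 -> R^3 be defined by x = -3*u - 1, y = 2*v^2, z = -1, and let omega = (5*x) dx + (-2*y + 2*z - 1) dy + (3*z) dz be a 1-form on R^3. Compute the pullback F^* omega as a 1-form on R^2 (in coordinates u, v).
F^* omega = (45*u + 15) du + (-16*v^3 - 12*v) dv

Using F^*(f dg) = (f ∘ F) d(g ∘ F), substitute each coordinate x_i by F_i(u, v) in f_i, and replace dx_i by d F_i = (∂F_i/∂u) du + (∂F_i/∂v) dv.
  For the x component: f_1(F) = -15*u - 5; d F_1 = (-3) du + (0) dv
  For the y component: f_2(F) = -4*v^2 - 3; d F_2 = (0) du + (4*v) dv
  For the z component: f_3(F) = -3; d F_3 = (0) du + (0) dv
Combining and collecting du, dv coefficients:
  coeff of du: 45*u + 15
  coeff of dv: -16*v^3 - 12*v
F^* omega = (45*u + 15) du + (-16*v^3 - 12*v) dv.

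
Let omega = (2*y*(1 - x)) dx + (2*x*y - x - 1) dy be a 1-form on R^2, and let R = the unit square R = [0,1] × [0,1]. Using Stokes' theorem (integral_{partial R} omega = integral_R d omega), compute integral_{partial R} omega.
integral_(partial R) omega = -1

Stokes: integral_partial_R omega = integral_R d omega with d omega = (∂Q/∂x - ∂P/∂y) dx ∧ dy.
  ∂Q/∂x = 2*y - 1
  ∂P/∂y = 2 - 2*x
  integrand = ∂Q/∂x - ∂P/∂y = 2*x + 2*y - 3.
Integrating over R: integral_0^1 integral_0^1 (2*x + 2*y - 3) dx dy = -1.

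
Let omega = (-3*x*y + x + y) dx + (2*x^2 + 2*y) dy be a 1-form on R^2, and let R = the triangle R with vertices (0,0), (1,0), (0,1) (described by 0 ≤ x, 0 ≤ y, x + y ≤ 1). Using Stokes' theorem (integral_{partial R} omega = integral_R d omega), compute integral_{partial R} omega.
integral_(partial R) omega = 2/3

Stokes: integral_partial_R omega = integral_R d omega with d omega = (∂Q/∂x - ∂P/∂y) dx ∧ dy.
  ∂Q/∂x = 4*x
  ∂P/∂y = 1 - 3*x
  integrand = ∂Q/∂x - ∂P/∂y = 7*x - 1.
Integrating over R: integral_0^1 integral_0^{1-x} (7*x - 1) dy dx = 2/3.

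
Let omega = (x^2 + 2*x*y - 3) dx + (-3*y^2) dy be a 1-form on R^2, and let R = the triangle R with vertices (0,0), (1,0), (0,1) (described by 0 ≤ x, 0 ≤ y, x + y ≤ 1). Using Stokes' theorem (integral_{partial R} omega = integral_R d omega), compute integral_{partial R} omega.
integral_(partial R) omega = -1/3

Stokes: integral_partial_R omega = integral_R d omega with d omega = (∂Q/∂x - ∂P/∂y) dx ∧ dy.
  ∂Q/∂x = 0
  ∂P/∂y = 2*x
  integrand = ∂Q/∂x - ∂P/∂y = -2*x.
Integrating over R: integral_0^1 integral_0^{1-x} (-2*x) dy dx = -1/3.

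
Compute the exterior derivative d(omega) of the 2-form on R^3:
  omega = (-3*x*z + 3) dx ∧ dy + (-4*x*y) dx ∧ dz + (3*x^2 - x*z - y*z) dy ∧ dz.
d(omega) = (7*x - z) dx ∧ dy ∧ dz

For a 2-form omega = sum_{i<j} g_{ij} dx_i ∧ dx_j, the exterior derivative is
  d(omega) = sum_{i<j} d(g_{ij}) ∧ dx_i ∧ dx_j = sum_{i<j, k} (∂g_{ij}/∂x_k) dx_k ∧ dx_i ∧ dx_j.
Expand each term, using dx_k ∧ dx_i ∧ dx_j = sgn(permutation) dx_{(a)} ∧ dx_{(b)} ∧ dx_{(c)} with (a < b < c) sorted:
  d(-3*x*z + 3) includes (∂/∂z)(-3*x*z + 3) dz = (-3*x) dz, which multiplied by dx ∧ dy gives (-3*x) dx ∧ dy ∧ dz
  d(-4*x*y) includes (∂/∂y)(-4*x*y) dy = (-4*x) dy, which multiplied by dx ∧ dz gives (4*x) dx ∧ dy ∧ dz
  d(3*x^2 - x*z - y*z) includes (∂/∂x)(3*x^2 - x*z - y*z) dx = (6*x - z) dx, which multiplied by dy ∧ dz gives (6*x - z) dx ∧ dy ∧ dz
Collecting like 3-forms: d(omega) = (7*x - z) dx ∧ dy ∧ dz.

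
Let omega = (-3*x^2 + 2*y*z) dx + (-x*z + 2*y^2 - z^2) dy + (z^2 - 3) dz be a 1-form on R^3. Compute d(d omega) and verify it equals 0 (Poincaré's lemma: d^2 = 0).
d(d omega) = 0

Step 1: d omega = sum_{i<j} (∂f_j/∂x_i - ∂f_i/∂x_j) dx_i ∧ dx_j:
  coeff of dx ∧ dy: -3*z
  coeff of dx ∧ dz: -2*y
  coeff of dy ∧ dz: x + 2*z
Step 2: Apply d again to each 2-form coefficient. The only possible 3-form in R^3 is dx ∧ dy ∧ dz, with coefficient
  ∂(coeff of dy∧dz)/∂x - ∂(coeff of dx∧dz)/∂y + ∂(coeff of dx∧dy)/∂z
  = ∂/∂x (x + 2*z) - ∂/∂y (-2*y) + ∂/∂z (-3*z).
Each of these terms simplifies to sums of mixed partials that cancel in pairs. The result is 0 (by equality of mixed partials for smooth functions — Schwarz / Clairaut).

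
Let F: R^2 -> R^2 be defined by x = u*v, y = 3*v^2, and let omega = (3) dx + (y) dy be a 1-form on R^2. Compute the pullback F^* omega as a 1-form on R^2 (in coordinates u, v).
F^* omega = (3*v) du + (3*u + 18*v^3) dv

Using F^*(f dg) = (f ∘ F) d(g ∘ F), substitute each coordinate x_i by F_i(u, v) in f_i, and replace dx_i by d F_i = (∂F_i/∂u) du + (∂F_i/∂v) dv.
  For the x component: f_1(F) = 3; d F_1 = (v) du + (u) dv
  For the y component: f_2(F) = 3*v^2; d F_2 = (0) du + (6*v) dv
Combining and collecting du, dv coefficients:
  coeff of du: 3*v
  coeff of dv: 3*u + 18*v^3
F^* omega = (3*v) du + (3*u + 18*v^3) dv.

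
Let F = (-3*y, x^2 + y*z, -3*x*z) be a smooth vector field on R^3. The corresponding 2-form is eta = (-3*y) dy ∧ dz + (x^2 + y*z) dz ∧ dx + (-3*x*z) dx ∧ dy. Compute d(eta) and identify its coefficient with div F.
d(eta) = (-3*x + z) dx ∧ dy ∧ dz; div F = -3*x + z

For a 2-form in R^3 of the form above, applying d gives a 3-form with coefficient ∂P/∂x + ∂Q/∂y + ∂R/∂z:
  ∂P/∂x = 0
  ∂Q/∂y = z
  ∂R/∂z = -3*x
Sum = -3*x + z, which is exactly div F.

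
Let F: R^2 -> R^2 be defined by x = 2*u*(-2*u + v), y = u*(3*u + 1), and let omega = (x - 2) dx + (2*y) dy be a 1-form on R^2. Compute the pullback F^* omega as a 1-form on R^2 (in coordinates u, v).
F^* omega = (68*u^3 - 24*u^2*v + 18*u^2 + 4*u*v^2 + 18*u - 4*v) du + (4*u*(-2*u^2 + u*v - 1)) dv

Using F^*(f dg) = (f ∘ F) d(g ∘ F), substitute each coordinate x_i by F_i(u, v) in f_i, and replace dx_i by d F_i = (∂F_i/∂u) du + (∂F_i/∂v) dv.
  For the x component: f_1(F) = -4*u^2 + 2*u*v - 2; d F_1 = (-8*u + 2*v) du + (2*u) dv
  For the y component: f_2(F) = 2*u*(3*u + 1); d F_2 = (6*u + 1) du + (0) dv
Combining and collecting du, dv coefficients:
  coeff of du: 68*u^3 - 24*u^2*v + 18*u^2 + 4*u*v^2 + 18*u - 4*v
  coeff of dv: 4*u*(-2*u^2 + u*v - 1)
F^* omega = (68*u^3 - 24*u^2*v + 18*u^2 + 4*u*v^2 + 18*u - 4*v) du + (4*u*(-2*u^2 + u*v - 1)) dv.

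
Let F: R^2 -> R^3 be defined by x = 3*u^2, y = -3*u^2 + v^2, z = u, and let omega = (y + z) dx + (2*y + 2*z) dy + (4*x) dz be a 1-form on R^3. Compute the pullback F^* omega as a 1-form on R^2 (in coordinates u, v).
F^* omega = (6*u*(3*u^2 + u - v^2)) du + (4*v*(-3*u^2 + u + v^2)) dv

Using F^*(f dg) = (f ∘ F) d(g ∘ F), substitute each coordinate x_i by F_i(u, v) in f_i, and replace dx_i by d F_i = (∂F_i/∂u) du + (∂F_i/∂v) dv.
  For the x component: f_1(F) = -3*u^2 + u + v^2; d F_1 = (6*u) du + (0) dv
  For the y component: f_2(F) = -6*u^2 + 2*u + 2*v^2; d F_2 = (-6*u) du + (2*v) dv
  For the z component: f_3(F) = 12*u^2; d F_3 = (1) du + (0) dv
Combining and collecting du, dv coefficients:
  coeff of du: 6*u*(3*u^2 + u - v^2)
  coeff of dv: 4*v*(-3*u^2 + u + v^2)
F^* omega = (6*u*(3*u^2 + u - v^2)) du + (4*v*(-3*u^2 + u + v^2)) dv.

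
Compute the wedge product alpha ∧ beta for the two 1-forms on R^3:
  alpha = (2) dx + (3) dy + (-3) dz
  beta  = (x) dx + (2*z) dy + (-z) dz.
alpha ∧ beta = (-3*x + 4*z) dx ∧ dy + (3*x - 2*z) dx ∧ dz + (3*z) dy ∧ dz

Distribute the wedge, using dx_i ∧ dx_j = -dx_j ∧ dx_i and dx_i ∧ dx_i = 0. For each pair (i, j) with i < j, the coefficient of dx_i ∧ dx_j in alpha ∧ beta is (alpha_i * beta_j - alpha_j * beta_i). Collecting: alpha ∧ beta = (-3*x + 4*z) dx ∧ dy + (3*x - 2*z) dx ∧ dz + (3*z) dy ∧ dz.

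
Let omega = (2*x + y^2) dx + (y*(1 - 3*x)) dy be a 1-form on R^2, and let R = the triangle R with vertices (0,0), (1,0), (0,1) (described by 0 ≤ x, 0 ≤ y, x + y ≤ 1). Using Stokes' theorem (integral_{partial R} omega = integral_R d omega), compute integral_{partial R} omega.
integral_(partial R) omega = -5/6

Stokes: integral_partial_R omega = integral_R d omega with d omega = (∂Q/∂x - ∂P/∂y) dx ∧ dy.
  ∂Q/∂x = -3*y
  ∂P/∂y = 2*y
  integrand = ∂Q/∂x - ∂P/∂y = -5*y.
Integrating over R: integral_0^1 integral_0^{1-x} (-5*y) dy dx = -5/6.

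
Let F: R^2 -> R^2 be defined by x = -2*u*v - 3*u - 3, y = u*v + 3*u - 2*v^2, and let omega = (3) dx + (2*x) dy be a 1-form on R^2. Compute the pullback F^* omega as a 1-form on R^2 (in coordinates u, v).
F^* omega = (-4*u*v^2 - 18*u*v - 18*u - 12*v - 27) du + (-4*u^2*v - 6*u^2 + 16*u*v^2 + 24*u*v - 12*u + 24*v) dv

Using F^*(f dg) = (f ∘ F) d(g ∘ F), substitute each coordinate x_i by F_i(u, v) in f_i, and replace dx_i by d F_i = (∂F_i/∂u) du + (∂F_i/∂v) dv.
  For the x component: f_1(F) = 3; d F_1 = (-2*v - 3) du + (-2*u) dv
  For the y component: f_2(F) = -4*u*v - 6*u - 6; d F_2 = (v + 3) du + (u - 4*v) dv
Combining and collecting du, dv coefficients:
  coeff of du: -4*u*v^2 - 18*u*v - 18*u - 12*v - 27
  coeff of dv: -4*u^2*v - 6*u^2 + 16*u*v^2 + 24*u*v - 12*u + 24*v
F^* omega = (-4*u*v^2 - 18*u*v - 18*u - 12*v - 27) du + (-4*u^2*v - 6*u^2 + 16*u*v^2 + 24*u*v - 12*u + 24*v) dv.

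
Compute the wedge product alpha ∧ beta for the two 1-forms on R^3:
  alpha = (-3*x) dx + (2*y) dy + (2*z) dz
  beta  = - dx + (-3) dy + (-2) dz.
alpha ∧ beta = (9*x + 2*y) dx ∧ dy + (6*x + 2*z) dx ∧ dz + (-4*y + 6*z) dy ∧ dz

Distribute the wedge, using dx_i ∧ dx_j = -dx_j ∧ dx_i and dx_i ∧ dx_i = 0. For each pair (i, j) with i < j, the coefficient of dx_i ∧ dx_j in alpha ∧ beta is (alpha_i * beta_j - alpha_j * beta_i). Collecting: alpha ∧ beta = (9*x + 2*y) dx ∧ dy + (6*x + 2*z) dx ∧ dz + (-4*y + 6*z) dy ∧ dz.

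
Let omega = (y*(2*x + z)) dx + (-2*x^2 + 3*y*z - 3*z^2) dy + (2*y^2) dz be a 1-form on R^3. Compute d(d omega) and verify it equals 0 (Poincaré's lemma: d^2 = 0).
d(d omega) = 0

Step 1: d omega = sum_{i<j} (∂f_j/∂x_i - ∂f_i/∂x_j) dx_i ∧ dx_j:
  coeff of dx ∧ dy: -6*x - z
  coeff of dx ∧ dz: -y
  coeff of dy ∧ dz: y + 6*z
Step 2: Apply d again to each 2-form coefficient. The only possible 3-form in R^3 is dx ∧ dy ∧ dz, with coefficient
  ∂(coeff of dy∧dz)/∂x - ∂(coeff of dx∧dz)/∂y + ∂(coeff of dx∧dy)/∂z
  = ∂/∂x (y + 6*z) - ∂/∂y (-y) + ∂/∂z (-6*x - z).
Each of these terms simplifies to sums of mixed partials that cancel in pairs. The result is 0 (by equality of mixed partials for smooth functions — Schwarz / Clairaut).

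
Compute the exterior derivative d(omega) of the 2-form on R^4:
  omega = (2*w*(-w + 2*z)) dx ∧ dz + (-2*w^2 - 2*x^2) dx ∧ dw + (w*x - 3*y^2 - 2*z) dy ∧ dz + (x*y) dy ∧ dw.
d(omega) = (-4*w + 4*z) dx ∧ dz ∧ dw + (w) dx ∧ dy ∧ dz + (x) dy ∧ dz ∧ dw + (y) dx ∧ dy ∧ dw

For a 2-form omega = sum_{i<j} g_{ij} dx_i ∧ dx_j, the exterior derivative is
  d(omega) = sum_{i<j} d(g_{ij}) ∧ dx_i ∧ dx_j = sum_{i<j, k} (∂g_{ij}/∂x_k) dx_k ∧ dx_i ∧ dx_j.
Expand each term, using dx_k ∧ dx_i ∧ dx_j = sgn(permutation) dx_{(a)} ∧ dx_{(b)} ∧ dx_{(c)} with (a < b < c) sorted:
  d(2*w*(-w + 2*z)) includes (∂/∂w)(2*w*(-w + 2*z)) dw = (-4*w + 4*z) dw, which multiplied by dx ∧ dz gives (-4*w + 4*z) dx ∧ dz ∧ dw
  d(w*x - 3*y^2 - 2*z) includes (∂/∂x)(w*x - 3*y^2 - 2*z) dx = (w) dx, which multiplied by dy ∧ dz gives (w) dx ∧ dy ∧ dz
  d(w*x - 3*y^2 - 2*z) includes (∂/∂w)(w*x - 3*y^2 - 2*z) dw = (x) dw, which multiplied by dy ∧ dz gives (x) dy ∧ dz ∧ dw
  d(x*y) includes (∂/∂x)(x*y) dx = (y) dx, which multiplied by dy ∧ dw gives (y) dx ∧ dy ∧ dw
Collecting like 3-forms: d(omega) = (-4*w + 4*z) dx ∧ dz ∧ dw + (w) dx ∧ dy ∧ dz + (x) dy ∧ dz ∧ dw + (y) dx ∧ dy ∧ dw.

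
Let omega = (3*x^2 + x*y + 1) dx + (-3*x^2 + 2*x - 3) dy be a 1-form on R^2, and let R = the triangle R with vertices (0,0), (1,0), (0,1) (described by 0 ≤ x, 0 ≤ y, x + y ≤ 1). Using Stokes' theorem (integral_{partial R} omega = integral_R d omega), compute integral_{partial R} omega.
integral_(partial R) omega = -1/6

Stokes: integral_partial_R omega = integral_R d omega with d omega = (∂Q/∂x - ∂P/∂y) dx ∧ dy.
  ∂Q/∂x = 2 - 6*x
  ∂P/∂y = x
  integrand = ∂Q/∂x - ∂P/∂y = 2 - 7*x.
Integrating over R: integral_0^1 integral_0^{1-x} (2 - 7*x) dy dx = -1/6.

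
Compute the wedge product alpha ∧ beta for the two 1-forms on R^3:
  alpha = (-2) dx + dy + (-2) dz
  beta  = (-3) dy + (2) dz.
alpha ∧ beta = (6) dx ∧ dy + (-4) dx ∧ dz + (-4) dy ∧ dz

Distribute the wedge, using dx_i ∧ dx_j = -dx_j ∧ dx_i and dx_i ∧ dx_i = 0. For each pair (i, j) with i < j, the coefficient of dx_i ∧ dx_j in alpha ∧ beta is (alpha_i * beta_j - alpha_j * beta_i). Collecting: alpha ∧ beta = (6) dx ∧ dy + (-4) dx ∧ dz + (-4) dy ∧ dz.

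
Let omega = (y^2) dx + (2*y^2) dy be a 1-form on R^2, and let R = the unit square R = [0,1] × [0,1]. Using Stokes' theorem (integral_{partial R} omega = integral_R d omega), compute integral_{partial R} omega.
integral_(partial R) omega = -1

Stokes: integral_partial_R omega = integral_R d omega with d omega = (∂Q/∂x - ∂P/∂y) dx ∧ dy.
  ∂Q/∂x = 0
  ∂P/∂y = 2*y
  integrand = ∂Q/∂x - ∂P/∂y = -2*y.
Integrating over R: integral_0^1 integral_0^1 (-2*y) dx dy = -1.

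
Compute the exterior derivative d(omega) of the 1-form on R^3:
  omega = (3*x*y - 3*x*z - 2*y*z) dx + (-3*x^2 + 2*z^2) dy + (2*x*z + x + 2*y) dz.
d(omega) = (-9*x + 2*z) dx ∧ dy + (3*x + 2*y + 2*z + 1) dx ∧ dz + (2 - 4*z) dy ∧ dz

For a 1-form omega = sum_i f_i dx_i, the exterior derivative is
  d(omega) = sum_{i < j} (∂f_j/∂x_i - ∂f_i/∂x_j) dx_i ∧ dx_j.
  coefficient of dx ∧ dy: ∂f_2/∂x - ∂f_1/∂y = ∂(-3*x^2 + 2*z^2)/∂x - ∂(3*x*y - 3*x*z - 2*y*z)/∂y = -9*x + 2*z
  coefficient of dx ∧ dz: ∂f_3/∂x - ∂f_1/∂z = ∂(2*x*z + x + 2*y)/∂x - ∂(3*x*y - 3*x*z - 2*y*z)/∂z = 3*x + 2*y + 2*z + 1
  coefficient of dy ∧ dz: ∂f_3/∂y - ∂f_2/∂z = ∂(2*x*z + x + 2*y)/∂y - ∂(-3*x^2 + 2*z^2)/∂z = 2 - 4*z
Assembling: d(omega) = (-9*x + 2*z) dx ∧ dy + (3*x + 2*y + 2*z + 1) dx ∧ dz + (2 - 4*z) dy ∧ dz.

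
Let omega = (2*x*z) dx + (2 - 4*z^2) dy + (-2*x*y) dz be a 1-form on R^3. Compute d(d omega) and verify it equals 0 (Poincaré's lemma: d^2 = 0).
d(d omega) = 0

Step 1: d omega = sum_{i<j} (∂f_j/∂x_i - ∂f_i/∂x_j) dx_i ∧ dx_j:
  coeff of dx ∧ dy: 0
  coeff of dx ∧ dz: -2*x - 2*y
  coeff of dy ∧ dz: -2*x + 8*z
Step 2: Apply d again to each 2-form coefficient. The only possible 3-form in R^3 is dx ∧ dy ∧ dz, with coefficient
  ∂(coeff of dy∧dz)/∂x - ∂(coeff of dx∧dz)/∂y + ∂(coeff of dx∧dy)/∂z
  = ∂/∂x (-2*x + 8*z) - ∂/∂y (-2*x - 2*y) + ∂/∂z (0).
Each of these terms simplifies to sums of mixed partials that cancel in pairs. The result is 0 (by equality of mixed partials for smooth functions — Schwarz / Clairaut).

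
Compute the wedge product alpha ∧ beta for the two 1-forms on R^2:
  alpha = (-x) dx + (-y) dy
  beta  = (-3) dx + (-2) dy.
alpha ∧ beta = (2*x - 3*y) dx ∧ dy

Distribute the wedge, using dx_i ∧ dx_j = -dx_j ∧ dx_i and dx_i ∧ dx_i = 0. For each pair (i, j) with i < j, the coefficient of dx_i ∧ dx_j in alpha ∧ beta is (alpha_i * beta_j - alpha_j * beta_i). Collecting: alpha ∧ beta = (2*x - 3*y) dx ∧ dy.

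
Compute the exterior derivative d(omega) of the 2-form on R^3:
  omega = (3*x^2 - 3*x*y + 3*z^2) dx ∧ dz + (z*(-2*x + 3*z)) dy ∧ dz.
d(omega) = (3*x - 2*z) dx ∧ dy ∧ dz

For a 2-form omega = sum_{i<j} g_{ij} dx_i ∧ dx_j, the exterior derivative is
  d(omega) = sum_{i<j} d(g_{ij}) ∧ dx_i ∧ dx_j = sum_{i<j, k} (∂g_{ij}/∂x_k) dx_k ∧ dx_i ∧ dx_j.
Expand each term, using dx_k ∧ dx_i ∧ dx_j = sgn(permutation) dx_{(a)} ∧ dx_{(b)} ∧ dx_{(c)} with (a < b < c) sorted:
  d(3*x^2 - 3*x*y + 3*z^2) includes (∂/∂y)(3*x^2 - 3*x*y + 3*z^2) dy = (-3*x) dy, which multiplied by dx ∧ dz gives (3*x) dx ∧ dy ∧ dz
  d(z*(-2*x + 3*z)) includes (∂/∂x)(z*(-2*x + 3*z)) dx = (-2*z) dx, which multiplied by dy ∧ dz gives (-2*z) dx ∧ dy ∧ dz
Collecting like 3-forms: d(omega) = (3*x - 2*z) dx ∧ dy ∧ dz.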